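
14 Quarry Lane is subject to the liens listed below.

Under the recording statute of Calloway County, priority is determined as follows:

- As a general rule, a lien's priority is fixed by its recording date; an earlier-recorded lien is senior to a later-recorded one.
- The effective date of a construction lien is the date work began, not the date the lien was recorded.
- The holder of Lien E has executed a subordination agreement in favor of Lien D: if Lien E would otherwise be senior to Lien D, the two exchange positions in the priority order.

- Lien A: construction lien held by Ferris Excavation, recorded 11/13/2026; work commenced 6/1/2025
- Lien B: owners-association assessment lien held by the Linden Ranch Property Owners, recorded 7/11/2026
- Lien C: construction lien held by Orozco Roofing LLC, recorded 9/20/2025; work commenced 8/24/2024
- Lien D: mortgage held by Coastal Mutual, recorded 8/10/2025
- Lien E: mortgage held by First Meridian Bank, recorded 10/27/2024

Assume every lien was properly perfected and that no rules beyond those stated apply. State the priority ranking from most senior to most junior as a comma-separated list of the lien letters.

Effective dates: A's effective date is 6/1/2025, when work began; C's effective date is 8/24/2024, when work began.
Sorted by effective date: C (8/24/2024), E (10/27/2024), A (6/1/2025), D (8/10/2025), B (7/11/2026).
The subordination applies — E was senior to D — so E and D swap.

C, D, A, E, B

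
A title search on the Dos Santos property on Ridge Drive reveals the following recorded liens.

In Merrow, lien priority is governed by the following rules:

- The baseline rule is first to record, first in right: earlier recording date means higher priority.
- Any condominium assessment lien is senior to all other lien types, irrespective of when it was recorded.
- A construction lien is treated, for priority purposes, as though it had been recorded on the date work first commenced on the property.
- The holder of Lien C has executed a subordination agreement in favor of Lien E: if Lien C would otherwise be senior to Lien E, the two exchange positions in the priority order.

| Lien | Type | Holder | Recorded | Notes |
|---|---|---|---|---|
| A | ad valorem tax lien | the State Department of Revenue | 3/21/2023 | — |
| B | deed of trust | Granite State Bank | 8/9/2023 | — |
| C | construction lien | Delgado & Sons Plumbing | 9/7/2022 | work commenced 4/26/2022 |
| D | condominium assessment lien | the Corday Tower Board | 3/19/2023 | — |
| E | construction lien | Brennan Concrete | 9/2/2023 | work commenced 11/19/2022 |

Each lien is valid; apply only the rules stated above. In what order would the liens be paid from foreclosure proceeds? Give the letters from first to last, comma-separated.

D, E, C, A, B

Adjusting effective dates: C relates back to 4/26/2022 (work commenced); E relates back to 11/19/2022 (work commenced).
D is a condominium assessment lien, so it outranks all other liens regardless of date.
The other liens, earliest effective date first: C (4/26/2022), E (11/19/2022), A (3/21/2023), B (8/9/2023).
C is senior to E before the subordination, so the two trade places.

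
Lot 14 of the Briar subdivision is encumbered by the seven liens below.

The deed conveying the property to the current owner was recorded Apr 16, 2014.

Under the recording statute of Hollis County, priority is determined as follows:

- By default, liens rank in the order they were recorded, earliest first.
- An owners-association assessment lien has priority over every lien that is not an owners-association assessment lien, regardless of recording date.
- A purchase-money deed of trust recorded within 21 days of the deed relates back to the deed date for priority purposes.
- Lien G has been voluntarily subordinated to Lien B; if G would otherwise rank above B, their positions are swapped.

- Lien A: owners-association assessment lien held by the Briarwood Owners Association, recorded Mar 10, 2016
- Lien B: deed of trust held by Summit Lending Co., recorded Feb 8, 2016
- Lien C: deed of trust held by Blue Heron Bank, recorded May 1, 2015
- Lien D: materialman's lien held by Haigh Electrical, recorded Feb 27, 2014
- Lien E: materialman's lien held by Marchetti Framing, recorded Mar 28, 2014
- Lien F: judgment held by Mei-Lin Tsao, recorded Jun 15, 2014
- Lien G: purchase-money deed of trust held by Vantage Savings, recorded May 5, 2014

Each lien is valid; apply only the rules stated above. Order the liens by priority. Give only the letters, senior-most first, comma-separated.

A, D, E, B, F, C, G

Effective dates after the stated exceptions: G was recorded within the 21-day window, so its effective date is the deed date Apr 16, 2014.
A, as an owners-association assessment lien, has superpriority and ranks first.
Remaining liens by effective date: D (Feb 27, 2014), E (Mar 28, 2014), G (Apr 16, 2014), F (Jun 15, 2014), C (May 1, 2015), B (Feb 8, 2016).
G is senior to B before the subordination, so the two trade places.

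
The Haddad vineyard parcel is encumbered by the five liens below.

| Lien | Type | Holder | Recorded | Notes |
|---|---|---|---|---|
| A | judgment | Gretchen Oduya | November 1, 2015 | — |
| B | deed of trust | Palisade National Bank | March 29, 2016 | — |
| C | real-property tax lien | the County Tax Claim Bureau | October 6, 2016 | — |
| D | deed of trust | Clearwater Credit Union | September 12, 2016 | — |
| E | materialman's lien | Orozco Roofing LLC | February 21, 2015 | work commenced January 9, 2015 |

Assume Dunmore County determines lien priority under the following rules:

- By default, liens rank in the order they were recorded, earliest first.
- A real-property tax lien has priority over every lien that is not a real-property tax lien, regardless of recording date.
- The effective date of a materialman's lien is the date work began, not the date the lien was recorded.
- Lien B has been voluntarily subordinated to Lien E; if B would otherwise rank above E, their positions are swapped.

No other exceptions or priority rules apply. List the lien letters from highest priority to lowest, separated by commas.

Effective dates after the stated exceptions: E's effective date is January 9, 2015, when work began.
C, as a real-property tax lien, has superpriority and ranks first.
The other liens, earliest effective date first: E (January 9, 2015), A (November 1, 2015), B (March 29, 2016), D (September 12, 2016).
Since B is not senior to E, the subordination leaves the order unchanged.

C, E, A, B, D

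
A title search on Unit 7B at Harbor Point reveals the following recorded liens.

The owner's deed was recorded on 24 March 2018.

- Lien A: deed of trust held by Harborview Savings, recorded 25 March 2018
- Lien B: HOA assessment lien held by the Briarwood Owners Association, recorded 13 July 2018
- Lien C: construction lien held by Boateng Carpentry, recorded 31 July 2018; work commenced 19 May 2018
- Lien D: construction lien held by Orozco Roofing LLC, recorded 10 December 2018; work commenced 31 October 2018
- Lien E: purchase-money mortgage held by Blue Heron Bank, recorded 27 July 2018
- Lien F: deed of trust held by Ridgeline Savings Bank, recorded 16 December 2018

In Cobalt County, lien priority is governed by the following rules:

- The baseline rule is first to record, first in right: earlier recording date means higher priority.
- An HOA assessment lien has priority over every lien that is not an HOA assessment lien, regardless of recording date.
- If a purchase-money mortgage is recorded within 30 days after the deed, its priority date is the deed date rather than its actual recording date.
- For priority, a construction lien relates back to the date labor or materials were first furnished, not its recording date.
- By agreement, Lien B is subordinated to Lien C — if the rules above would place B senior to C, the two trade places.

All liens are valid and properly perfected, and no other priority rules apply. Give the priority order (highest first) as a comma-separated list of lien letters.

First, effective dates: C's effective date is 19 May 2018, when work began; D is treated as recorded 31 October 2018, the work-commencement date; E missed the 30-day window (125 days after the deed), so its recording date stands.
B, as an HOA assessment lien, has superpriority and ranks first.
Ordering the rest by effective date: A (25 March 2018), C (19 May 2018), E (27 July 2018), D (31 October 2018), F (16 December 2018).
B would otherwise be senior to C, so under the subordination agreement B and C exchange positions.

C, A, B, E, D, F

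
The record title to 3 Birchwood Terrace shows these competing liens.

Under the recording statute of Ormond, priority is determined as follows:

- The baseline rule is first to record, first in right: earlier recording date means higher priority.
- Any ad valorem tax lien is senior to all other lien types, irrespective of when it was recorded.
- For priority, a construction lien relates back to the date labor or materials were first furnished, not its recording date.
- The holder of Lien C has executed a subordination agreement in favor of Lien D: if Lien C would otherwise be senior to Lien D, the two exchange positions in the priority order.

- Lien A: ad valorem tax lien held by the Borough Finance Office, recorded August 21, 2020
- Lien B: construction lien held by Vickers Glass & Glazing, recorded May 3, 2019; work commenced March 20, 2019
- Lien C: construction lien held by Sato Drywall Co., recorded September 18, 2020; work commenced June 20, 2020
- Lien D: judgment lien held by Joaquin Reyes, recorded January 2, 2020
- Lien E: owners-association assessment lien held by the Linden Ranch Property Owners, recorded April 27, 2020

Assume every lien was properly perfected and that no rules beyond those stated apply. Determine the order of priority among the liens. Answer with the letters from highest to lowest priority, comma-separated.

Adjusting effective dates: B relates back to March 20, 2019 (work commenced); C's effective date is June 20, 2020, when work began.
As an ad valorem tax lien, A is senior to every other lien.
Remaining liens by effective date: B (March 20, 2019), D (January 2, 2020), E (April 27, 2020), C (June 20, 2020).
Since C is not senior to D, the subordination leaves the order unchanged.

A, B, D, E, C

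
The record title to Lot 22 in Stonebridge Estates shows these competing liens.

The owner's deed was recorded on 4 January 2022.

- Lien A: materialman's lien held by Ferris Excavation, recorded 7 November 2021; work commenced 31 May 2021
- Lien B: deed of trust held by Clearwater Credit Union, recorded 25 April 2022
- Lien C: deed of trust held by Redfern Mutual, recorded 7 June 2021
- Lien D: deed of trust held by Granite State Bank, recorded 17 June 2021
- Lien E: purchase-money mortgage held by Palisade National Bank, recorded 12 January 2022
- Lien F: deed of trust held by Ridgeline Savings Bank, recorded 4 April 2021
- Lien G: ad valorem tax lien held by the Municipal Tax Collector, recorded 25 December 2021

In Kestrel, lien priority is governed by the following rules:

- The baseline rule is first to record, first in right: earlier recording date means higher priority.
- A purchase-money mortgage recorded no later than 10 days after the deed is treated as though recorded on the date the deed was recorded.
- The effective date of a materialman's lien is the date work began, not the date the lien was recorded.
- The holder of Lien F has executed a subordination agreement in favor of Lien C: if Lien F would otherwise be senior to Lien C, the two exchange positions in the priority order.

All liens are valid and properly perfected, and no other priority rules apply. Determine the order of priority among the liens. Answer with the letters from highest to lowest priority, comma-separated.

C, A, F, D, G, E, B

Effective dates after the stated exceptions: A relates back to 31 May 2021 (work commenced); E relates back to the deed date 4 January 2022.
Ordering by effective date: F (4 April 2021), A (31 May 2021), C (7 June 2021), D (17 June 2021), G (25 December 2021), E (4 January 2022), B (25 April 2022).
F would otherwise be senior to C, so under the subordination agreement F and C exchange positions.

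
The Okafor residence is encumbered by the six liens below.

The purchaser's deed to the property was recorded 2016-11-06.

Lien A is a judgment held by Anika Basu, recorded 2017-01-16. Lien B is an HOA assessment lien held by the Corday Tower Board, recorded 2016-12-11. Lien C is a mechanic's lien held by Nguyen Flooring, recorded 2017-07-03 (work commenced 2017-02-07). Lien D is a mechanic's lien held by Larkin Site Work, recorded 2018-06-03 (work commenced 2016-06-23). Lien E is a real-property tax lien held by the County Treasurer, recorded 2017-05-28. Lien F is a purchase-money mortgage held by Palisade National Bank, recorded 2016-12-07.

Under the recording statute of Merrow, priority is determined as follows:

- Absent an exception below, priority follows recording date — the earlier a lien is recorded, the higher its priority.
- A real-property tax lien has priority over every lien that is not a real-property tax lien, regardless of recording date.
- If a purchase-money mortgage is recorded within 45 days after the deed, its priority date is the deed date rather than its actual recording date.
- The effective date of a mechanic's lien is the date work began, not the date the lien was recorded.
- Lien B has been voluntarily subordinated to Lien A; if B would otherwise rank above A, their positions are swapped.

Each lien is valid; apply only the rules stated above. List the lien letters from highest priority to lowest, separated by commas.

E, D, F, A, B, C

Effective dates after the stated exceptions: C's effective date is 2017-02-07, when work began; D is treated as recorded 2016-06-23, the work-commencement date; F's effective date is the deed date, 2016-11-06.
E is a real-property tax lien, so it outranks all other liens regardless of date.
Among the remaining liens, by effective date: D (2016-06-23), F (2016-11-06), B (2016-12-11), A (2017-01-16), C (2017-02-07).
B would otherwise be senior to A, so under the subordination agreement B and A exchange positions.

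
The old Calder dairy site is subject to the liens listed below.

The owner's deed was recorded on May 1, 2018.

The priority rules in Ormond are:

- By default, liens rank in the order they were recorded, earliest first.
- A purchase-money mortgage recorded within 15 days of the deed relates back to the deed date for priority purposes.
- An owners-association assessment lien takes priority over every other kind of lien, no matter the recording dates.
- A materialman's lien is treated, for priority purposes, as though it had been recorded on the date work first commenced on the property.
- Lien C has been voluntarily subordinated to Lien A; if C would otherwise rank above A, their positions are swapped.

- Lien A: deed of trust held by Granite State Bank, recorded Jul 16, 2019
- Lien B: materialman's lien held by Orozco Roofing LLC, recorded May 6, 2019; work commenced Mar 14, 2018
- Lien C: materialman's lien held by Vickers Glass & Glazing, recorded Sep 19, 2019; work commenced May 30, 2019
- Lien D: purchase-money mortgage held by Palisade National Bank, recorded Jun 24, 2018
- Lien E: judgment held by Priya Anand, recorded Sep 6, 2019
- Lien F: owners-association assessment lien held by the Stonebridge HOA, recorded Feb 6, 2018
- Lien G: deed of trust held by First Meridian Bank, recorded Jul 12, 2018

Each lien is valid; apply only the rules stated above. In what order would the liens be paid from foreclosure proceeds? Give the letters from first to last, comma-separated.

F, B, D, G, A, C, E

Effective dates after the stated exceptions: B's effective date is Mar 14, 2018, when work began; C relates back to May 30, 2019 (work commenced); D was recorded 54 days after the deed — beyond 15 days — so no relation-back applies.
F is an owners-association assessment lien, so it outranks all other liens regardless of date.
The other liens, earliest effective date first: B (Mar 14, 2018), D (Jun 24, 2018), G (Jul 12, 2018), C (May 30, 2019), A (Jul 16, 2019), E (Sep 6, 2019).
Because C would otherwise rank above A, the subordination swaps them.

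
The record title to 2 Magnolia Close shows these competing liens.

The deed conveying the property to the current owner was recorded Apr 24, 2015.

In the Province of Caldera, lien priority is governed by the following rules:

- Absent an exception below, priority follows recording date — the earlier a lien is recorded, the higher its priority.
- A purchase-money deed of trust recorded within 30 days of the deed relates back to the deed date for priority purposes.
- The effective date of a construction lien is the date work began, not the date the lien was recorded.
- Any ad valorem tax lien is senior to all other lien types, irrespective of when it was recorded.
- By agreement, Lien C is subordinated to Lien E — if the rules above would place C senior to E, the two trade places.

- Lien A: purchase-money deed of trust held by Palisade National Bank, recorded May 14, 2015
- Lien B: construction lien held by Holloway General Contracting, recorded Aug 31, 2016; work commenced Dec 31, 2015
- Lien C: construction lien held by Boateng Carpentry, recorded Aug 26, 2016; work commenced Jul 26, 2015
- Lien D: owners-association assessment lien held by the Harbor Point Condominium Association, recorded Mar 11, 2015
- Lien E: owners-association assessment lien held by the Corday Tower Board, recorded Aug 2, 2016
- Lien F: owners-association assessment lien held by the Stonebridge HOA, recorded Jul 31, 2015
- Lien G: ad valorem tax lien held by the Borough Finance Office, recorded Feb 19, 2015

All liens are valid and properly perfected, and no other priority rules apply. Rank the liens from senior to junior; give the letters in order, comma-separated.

First, effective dates: A was recorded within the 30-day window, so its effective date is the deed date Apr 24, 2015; B's effective date is Dec 31, 2015, when work began; C relates back to Jul 26, 2015 (work commenced).
As an ad valorem tax lien, G is senior to every other lien.
Among the remaining liens, by effective date: D (Mar 11, 2015), A (Apr 24, 2015), C (Jul 26, 2015), F (Jul 31, 2015), B (Dec 31, 2015), E (Aug 2, 2016).
The subordination applies — C was senior to E — so C and E swap.

G, D, A, E, F, B, C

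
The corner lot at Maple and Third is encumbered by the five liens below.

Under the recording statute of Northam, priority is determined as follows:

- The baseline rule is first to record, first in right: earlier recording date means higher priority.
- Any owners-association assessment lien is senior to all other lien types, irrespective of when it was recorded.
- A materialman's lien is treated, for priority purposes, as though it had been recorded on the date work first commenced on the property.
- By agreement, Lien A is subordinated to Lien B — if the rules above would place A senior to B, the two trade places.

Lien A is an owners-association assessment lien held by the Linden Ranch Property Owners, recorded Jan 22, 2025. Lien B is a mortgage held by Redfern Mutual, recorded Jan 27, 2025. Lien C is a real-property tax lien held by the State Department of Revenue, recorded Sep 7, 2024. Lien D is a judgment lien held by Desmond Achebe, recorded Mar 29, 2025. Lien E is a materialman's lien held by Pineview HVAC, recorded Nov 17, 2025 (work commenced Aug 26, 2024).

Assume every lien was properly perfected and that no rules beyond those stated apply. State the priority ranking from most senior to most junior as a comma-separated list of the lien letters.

Effective dates: E relates back to Aug 26, 2024 (work commenced).
A, as an owners-association assessment lien, has superpriority and ranks first.
Among the remaining liens, by effective date: E (Aug 26, 2024), C (Sep 7, 2024), B (Jan 27, 2025), D (Mar 29, 2025).
Because A would otherwise rank above B, the subordination swaps them.

B, E, C, A, D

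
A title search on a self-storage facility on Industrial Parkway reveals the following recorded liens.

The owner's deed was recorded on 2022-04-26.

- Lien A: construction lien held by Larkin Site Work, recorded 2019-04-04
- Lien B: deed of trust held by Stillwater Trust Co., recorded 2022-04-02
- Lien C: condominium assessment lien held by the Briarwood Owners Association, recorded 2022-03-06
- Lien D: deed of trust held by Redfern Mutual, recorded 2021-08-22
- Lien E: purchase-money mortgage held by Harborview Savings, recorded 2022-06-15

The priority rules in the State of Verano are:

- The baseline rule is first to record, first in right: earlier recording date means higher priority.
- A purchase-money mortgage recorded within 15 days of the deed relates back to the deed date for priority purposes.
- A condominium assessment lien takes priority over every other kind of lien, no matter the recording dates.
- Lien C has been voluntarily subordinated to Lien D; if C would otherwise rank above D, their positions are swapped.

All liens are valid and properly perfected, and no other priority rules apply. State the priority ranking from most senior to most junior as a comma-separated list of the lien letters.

D, A, C, B, E

Effective dates: E missed the 15-day window (50 days after the deed), so its recording date stands.
C is a condominium assessment lien and takes priority over every other lien.
The other liens, earliest effective date first: A (2019-04-04), D (2021-08-22), B (2022-04-02), E (2022-06-15).
Because C would otherwise rank above D, the subordination swaps them.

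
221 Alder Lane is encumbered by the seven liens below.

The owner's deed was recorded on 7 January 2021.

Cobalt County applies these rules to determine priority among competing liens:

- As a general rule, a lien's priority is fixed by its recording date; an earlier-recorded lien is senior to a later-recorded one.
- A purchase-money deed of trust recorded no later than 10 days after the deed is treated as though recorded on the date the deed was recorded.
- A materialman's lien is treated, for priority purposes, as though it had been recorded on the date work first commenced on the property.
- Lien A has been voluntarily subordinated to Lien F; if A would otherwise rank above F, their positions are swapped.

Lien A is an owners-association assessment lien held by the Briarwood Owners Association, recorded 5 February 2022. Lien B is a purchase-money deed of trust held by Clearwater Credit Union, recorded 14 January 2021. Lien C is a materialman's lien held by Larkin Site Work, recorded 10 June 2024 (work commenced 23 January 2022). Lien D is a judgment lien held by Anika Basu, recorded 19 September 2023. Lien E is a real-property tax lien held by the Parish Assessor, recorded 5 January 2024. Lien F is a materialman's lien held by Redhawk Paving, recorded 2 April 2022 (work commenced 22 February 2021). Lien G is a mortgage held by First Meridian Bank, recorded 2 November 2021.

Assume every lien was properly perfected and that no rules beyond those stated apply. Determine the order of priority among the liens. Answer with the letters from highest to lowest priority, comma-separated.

B, F, G, C, A, D, E

Adjusting effective dates: B's effective date is the deed date, 7 January 2021; C's effective date is 23 January 2022, when work began; F's effective date is 22 February 2021, when work began.
Ordering by effective date: B (7 January 2021), F (22 February 2021), G (2 November 2021), C (23 January 2022), A (5 February 2022), D (19 September 2023), E (5 January 2024).
Since A is not senior to F, the subordination leaves the order unchanged.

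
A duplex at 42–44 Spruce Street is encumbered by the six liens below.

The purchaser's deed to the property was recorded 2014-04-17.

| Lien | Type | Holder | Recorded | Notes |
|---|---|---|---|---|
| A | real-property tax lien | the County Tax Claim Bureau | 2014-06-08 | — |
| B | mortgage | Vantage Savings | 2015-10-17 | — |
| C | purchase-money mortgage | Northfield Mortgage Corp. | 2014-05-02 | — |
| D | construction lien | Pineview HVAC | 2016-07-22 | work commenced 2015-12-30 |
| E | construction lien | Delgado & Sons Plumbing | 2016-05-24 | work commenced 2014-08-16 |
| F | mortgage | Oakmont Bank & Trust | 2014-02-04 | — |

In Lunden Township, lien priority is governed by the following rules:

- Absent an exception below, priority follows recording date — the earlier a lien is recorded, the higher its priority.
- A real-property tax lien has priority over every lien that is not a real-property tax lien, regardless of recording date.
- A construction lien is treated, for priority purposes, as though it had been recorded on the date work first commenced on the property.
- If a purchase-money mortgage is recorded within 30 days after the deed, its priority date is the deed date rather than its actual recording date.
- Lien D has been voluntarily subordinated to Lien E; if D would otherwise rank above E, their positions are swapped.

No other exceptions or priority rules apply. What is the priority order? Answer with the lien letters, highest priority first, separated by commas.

A, F, C, E, B, D

Effective dates: C relates back to the deed date 2014-04-17; D relates back to 2015-12-30 (work commenced); E relates back to 2014-08-16 (work commenced).
A, as a real-property tax lien, has superpriority and ranks first.
Among the remaining liens, by effective date: F (2014-02-04), C (2014-04-17), E (2014-08-16), B (2015-10-17), D (2015-12-30).
Since D is not senior to E, the subordination leaves the order unchanged.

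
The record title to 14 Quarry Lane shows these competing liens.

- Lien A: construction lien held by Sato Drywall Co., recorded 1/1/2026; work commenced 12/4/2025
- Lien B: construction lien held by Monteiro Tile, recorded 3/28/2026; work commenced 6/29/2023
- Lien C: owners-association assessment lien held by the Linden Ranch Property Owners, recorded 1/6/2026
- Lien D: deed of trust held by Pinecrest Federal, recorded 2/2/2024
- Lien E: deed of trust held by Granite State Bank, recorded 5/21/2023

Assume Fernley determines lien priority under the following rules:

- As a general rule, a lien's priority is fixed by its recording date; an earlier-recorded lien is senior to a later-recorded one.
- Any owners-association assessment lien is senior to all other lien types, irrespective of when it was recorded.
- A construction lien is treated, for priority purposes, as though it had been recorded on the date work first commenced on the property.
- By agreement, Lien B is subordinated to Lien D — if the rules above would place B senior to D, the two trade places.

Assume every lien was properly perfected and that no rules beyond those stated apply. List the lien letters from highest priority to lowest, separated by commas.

C, E, D, B, A

Adjusting effective dates: A's effective date is 12/4/2025, when work began; B's effective date is 6/29/2023, when work began.
C is an owners-association assessment lien and takes priority over every other lien.
Remaining liens by effective date: E (5/21/2023), B (6/29/2023), D (2/2/2024), A (12/4/2025).
Because B would otherwise rank above D, the subordination swaps them.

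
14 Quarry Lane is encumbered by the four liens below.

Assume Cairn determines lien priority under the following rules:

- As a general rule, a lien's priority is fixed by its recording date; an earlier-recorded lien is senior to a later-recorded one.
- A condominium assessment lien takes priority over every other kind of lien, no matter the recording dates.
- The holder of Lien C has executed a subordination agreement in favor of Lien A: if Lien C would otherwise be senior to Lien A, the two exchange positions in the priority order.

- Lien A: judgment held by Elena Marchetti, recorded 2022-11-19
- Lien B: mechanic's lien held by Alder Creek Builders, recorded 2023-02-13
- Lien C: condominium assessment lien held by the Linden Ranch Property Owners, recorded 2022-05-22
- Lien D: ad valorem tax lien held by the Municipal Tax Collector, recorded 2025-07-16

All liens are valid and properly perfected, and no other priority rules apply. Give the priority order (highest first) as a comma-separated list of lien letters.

C, as a condominium assessment lien, has superpriority and ranks first.
Remaining liens by effective date: A (2022-11-19), B (2023-02-13), D (2025-07-16).
Because C would otherwise rank above A, the subordination swaps them.

A, C, B, D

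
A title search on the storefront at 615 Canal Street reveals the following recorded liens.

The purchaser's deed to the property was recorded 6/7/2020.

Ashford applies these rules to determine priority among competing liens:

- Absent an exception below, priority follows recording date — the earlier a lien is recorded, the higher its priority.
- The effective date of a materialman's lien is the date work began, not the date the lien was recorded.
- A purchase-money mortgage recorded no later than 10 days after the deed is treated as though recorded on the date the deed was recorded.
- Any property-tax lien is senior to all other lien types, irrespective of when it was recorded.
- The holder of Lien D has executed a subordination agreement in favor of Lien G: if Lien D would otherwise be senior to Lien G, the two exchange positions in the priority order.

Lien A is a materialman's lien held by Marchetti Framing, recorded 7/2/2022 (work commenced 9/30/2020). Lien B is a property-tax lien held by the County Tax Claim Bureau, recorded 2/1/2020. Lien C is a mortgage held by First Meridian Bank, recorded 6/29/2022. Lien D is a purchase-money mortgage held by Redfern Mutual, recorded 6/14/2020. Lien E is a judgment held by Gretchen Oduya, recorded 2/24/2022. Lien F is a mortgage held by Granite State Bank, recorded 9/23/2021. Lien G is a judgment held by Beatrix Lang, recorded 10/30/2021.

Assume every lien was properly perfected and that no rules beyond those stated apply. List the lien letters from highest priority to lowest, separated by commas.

B, G, A, F, D, E, C

Effective dates after the stated exceptions: A relates back to 9/30/2020 (work commenced); D relates back to the deed date 6/7/2020.
B is a property-tax lien, so it outranks all other liens regardless of date.
Ordering the rest by effective date: D (6/7/2020), A (9/30/2020), F (9/23/2021), G (10/30/2021), E (2/24/2022), C (6/29/2022).
D would otherwise be senior to G, so under the subordination agreement D and G exchange positions.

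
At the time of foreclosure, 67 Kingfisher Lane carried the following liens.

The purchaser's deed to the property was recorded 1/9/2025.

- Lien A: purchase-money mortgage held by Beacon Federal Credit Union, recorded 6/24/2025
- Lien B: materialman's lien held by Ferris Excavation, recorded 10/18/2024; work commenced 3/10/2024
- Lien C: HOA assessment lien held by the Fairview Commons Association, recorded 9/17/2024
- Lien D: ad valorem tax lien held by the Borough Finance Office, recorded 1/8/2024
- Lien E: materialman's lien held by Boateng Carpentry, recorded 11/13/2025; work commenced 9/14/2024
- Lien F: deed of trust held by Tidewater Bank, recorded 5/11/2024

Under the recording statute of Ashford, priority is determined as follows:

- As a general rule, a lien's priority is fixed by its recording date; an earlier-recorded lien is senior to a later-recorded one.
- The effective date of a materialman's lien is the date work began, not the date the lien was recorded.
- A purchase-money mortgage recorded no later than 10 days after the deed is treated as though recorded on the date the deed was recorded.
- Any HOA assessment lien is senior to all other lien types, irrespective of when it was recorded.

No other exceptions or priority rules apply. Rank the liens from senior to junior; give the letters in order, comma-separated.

Effective dates: A was recorded 166 days after the deed — beyond 10 days — so no relation-back applies; B's effective date is 3/10/2024, when work began; E's effective date is 9/14/2024, when work began.
C, as an HOA assessment lien, has superpriority and ranks first.
Remaining liens by effective date: D (1/8/2024), B (3/10/2024), F (5/11/2024), E (9/14/2024), A (6/24/2025).

C, D, B, F, E, A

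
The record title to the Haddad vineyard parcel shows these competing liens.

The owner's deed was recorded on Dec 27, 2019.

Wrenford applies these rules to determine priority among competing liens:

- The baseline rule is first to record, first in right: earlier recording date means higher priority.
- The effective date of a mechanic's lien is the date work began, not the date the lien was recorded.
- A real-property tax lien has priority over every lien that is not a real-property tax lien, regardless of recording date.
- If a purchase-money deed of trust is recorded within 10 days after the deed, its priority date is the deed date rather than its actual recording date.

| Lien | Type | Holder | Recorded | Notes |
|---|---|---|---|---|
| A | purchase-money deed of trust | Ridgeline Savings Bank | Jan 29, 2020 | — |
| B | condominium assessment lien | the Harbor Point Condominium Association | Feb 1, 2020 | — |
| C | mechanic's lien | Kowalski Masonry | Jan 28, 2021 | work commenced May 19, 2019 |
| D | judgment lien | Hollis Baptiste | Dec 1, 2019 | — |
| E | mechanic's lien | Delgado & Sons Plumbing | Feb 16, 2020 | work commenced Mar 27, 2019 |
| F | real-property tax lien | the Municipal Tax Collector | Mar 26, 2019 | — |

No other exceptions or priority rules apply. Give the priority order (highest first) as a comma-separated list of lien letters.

F, E, C, D, A, B

First, effective dates: A was recorded 33 days after the deed, outside the 10-day window, so it keeps its recording date; C's effective date is May 19, 2019, when work began; E is treated as recorded Mar 27, 2019, the work-commencement date.
F, as a real-property tax lien, has superpriority and ranks first.
The other liens, earliest effective date first: E (Mar 27, 2019), C (May 19, 2019), D (Dec 1, 2019), A (Jan 29, 2020), B (Feb 1, 2020).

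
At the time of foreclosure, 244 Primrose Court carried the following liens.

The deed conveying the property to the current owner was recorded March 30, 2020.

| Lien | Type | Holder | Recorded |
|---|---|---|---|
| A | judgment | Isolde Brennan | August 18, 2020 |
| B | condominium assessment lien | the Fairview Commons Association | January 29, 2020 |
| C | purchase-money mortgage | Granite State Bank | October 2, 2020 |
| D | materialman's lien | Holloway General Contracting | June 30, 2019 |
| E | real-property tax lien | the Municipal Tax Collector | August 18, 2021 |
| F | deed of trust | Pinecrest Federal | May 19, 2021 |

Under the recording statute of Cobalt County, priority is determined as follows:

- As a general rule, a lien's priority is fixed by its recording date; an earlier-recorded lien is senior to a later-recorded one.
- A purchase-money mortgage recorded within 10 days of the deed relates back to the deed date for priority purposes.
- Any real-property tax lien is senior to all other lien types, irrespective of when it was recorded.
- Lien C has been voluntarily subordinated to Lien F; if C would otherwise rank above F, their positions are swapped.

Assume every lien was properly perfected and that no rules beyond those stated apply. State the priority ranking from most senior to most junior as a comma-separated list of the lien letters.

E, D, B, A, F, C

First, effective dates: C was recorded 186 days after the deed — beyond 10 days — so no relation-back applies.
E is a real-property tax lien and takes priority over every other lien.
The other liens, earliest effective date first: D (June 30, 2019), B (January 29, 2020), A (August 18, 2020), C (October 2, 2020), F (May 19, 2021).
The subordination applies — C was senior to F — so C and F swap.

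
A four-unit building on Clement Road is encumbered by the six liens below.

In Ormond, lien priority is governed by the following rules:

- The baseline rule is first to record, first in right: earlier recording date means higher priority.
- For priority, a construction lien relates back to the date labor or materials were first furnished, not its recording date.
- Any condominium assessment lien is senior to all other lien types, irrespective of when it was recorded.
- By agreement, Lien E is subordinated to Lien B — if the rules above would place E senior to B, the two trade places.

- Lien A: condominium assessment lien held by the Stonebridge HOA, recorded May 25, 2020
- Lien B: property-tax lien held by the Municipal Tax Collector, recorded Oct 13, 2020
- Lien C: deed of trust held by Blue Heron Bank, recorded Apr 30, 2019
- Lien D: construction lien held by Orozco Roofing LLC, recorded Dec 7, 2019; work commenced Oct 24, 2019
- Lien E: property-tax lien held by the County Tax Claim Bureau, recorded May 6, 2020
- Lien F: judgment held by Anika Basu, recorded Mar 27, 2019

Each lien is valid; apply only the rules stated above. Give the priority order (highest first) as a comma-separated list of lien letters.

A, F, C, D, B, E

Effective dates: D's effective date is Oct 24, 2019, when work began.
As a condominium assessment lien, A is senior to every other lien.
Remaining liens by effective date: F (Mar 27, 2019), C (Apr 30, 2019), D (Oct 24, 2019), E (May 6, 2020), B (Oct 13, 2020).
E would otherwise be senior to B, so under the subordination agreement E and B exchange positions.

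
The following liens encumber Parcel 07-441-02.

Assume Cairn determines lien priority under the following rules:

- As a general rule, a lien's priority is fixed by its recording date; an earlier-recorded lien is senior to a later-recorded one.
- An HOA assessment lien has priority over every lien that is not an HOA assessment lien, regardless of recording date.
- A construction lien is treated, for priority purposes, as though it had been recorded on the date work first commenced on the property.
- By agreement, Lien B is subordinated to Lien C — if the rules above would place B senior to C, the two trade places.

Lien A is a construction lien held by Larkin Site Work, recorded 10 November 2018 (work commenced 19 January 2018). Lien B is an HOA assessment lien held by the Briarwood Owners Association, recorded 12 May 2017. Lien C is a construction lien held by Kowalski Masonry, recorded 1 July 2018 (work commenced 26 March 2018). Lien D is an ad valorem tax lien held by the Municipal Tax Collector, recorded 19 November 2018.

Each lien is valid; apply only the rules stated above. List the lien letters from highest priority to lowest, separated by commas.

First, effective dates: A's effective date is 19 January 2018, when work began; C's effective date is 26 March 2018, when work began.
As an HOA assessment lien, B is senior to every other lien.
The other liens, earliest effective date first: A (19 January 2018), C (26 March 2018), D (19 November 2018).
B would otherwise be senior to C, so under the subordination agreement B and C exchange positions.

C, A, B, D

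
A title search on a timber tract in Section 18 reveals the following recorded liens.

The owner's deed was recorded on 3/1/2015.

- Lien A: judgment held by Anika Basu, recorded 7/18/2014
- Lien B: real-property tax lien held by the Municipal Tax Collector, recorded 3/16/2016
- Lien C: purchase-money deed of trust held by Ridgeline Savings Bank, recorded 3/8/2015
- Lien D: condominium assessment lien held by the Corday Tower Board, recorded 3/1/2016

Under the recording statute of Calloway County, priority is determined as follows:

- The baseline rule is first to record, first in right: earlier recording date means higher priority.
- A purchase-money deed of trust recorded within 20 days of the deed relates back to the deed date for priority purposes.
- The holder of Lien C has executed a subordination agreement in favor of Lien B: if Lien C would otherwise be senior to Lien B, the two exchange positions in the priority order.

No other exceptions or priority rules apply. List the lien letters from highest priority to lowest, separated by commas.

Effective dates: C was recorded within the 20-day window, so its effective date is the deed date 3/1/2015.
Ordering by effective date: A (7/18/2014), C (3/1/2015), D (3/1/2016), B (3/16/2016).
The subordination applies — C was senior to B — so C and B swap.

A, B, D, C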